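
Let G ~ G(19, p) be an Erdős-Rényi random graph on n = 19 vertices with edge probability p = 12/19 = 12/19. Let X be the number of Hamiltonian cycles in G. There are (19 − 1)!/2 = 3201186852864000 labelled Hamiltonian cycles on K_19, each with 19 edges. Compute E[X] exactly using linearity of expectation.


K_19 has (19 − 1)!/2 = 3201186852864000 labelled Hamiltonian cycles.
For each such Hamiltonian cycle H, let X_H = 1 if all 19 edges of H are present in G. Then P[X_H = 1] = p^{19} = (12/19)^{19} = 319479999370622926848/1978419655660313589123979.
Summing the indicators: E[X] = Σ_H E[X_H] = 3201186852864000 · p^{19} = 3201186852864000 · 319479999370622926848/1978419655660313589123979 = 1022715173738237107931793611292672000/1978419655660313589123979.
Numerically: E[X] ≈ 5.16935e+11.

E[X] = 3201186852864000 · (12/19)^{19} = 1022715173738237107931793611292672000/1978419655660313589123979 ≈ 5.16935e+11.


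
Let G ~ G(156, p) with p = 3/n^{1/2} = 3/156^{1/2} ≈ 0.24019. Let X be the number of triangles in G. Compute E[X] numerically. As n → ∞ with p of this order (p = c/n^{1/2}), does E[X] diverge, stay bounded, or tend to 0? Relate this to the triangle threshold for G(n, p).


Number of potential triangles: C(156, 3) = 620620.
Each occurs with probability p³ ≈ (0.24019)³ ≈ 1.3857244e-02.
By linearity: E[X] = C(156, 3)·p³ ≈ 620620 · 1.3857244e-02 ≈ 8600.08282.
Since α = 1/2 < 1, p = c/n^{1/2} ≫ 1/n is above the triangle threshold p ~ 1/n. Asymptotically E[X] ~ (c³/6)·n^{3(1−α)} = (3³/6)·n^{1.5} → ∞; triangles are abundant w.h.p.

E[X] ≈ 8600.08282; in regime p = Θ(1/n^{1/2}) E[X] diverges (above the triangle threshold p ~ 1/n).


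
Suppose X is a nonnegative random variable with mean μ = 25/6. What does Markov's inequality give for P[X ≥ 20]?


μ = E[X] = 25/6, a = 20.
Markov: P[X ≥ 20] ≤ μ/a = (25/6)/20 = 5/24.
Numerically: ≈ 0.2083.
(Since a = 20 > μ = 4.1667, the bound 5/24 is < 1 and informative.)

P[X ≥ 20] ≤ 5/24 ≈ 0.2083.


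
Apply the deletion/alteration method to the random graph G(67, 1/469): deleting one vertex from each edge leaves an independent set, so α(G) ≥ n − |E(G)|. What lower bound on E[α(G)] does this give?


E[|E(G)|] = C(67, 2)·p = 2211 · (1/469) = 33/7.
E[α(G)] ≥ n − E[|E(G)|] = 67 − 33/7 = 436/7.
Numerically: ≈ 62.285714.
(This is only a lower bound; the true E[α(G)] may be larger.)

E[α(G)] ≥ 436/7 ≈ 62.285714.


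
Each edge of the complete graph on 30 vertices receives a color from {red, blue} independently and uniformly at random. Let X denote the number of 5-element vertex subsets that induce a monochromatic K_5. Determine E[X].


Let X = Σ_S X_S over the C(30, 5) = 142506 subsets S of size 5, where X_S = 1 if the K_5 on S is monochromatic.
For a fixed S, the K_5 on S has C(5, 2) = 10 edges. P[all 10 edges red] = (1/2)^10, and likewise for blue, so P[monochromatic] = 2·(1/2)^10 = 2^{1 − 10} = 1/512.
By linearity: E[X] = C(30, 5) · 2^{1 − 10} = 142506 · 1/512 = 71253/256.
Numerically: E[X] ≈ 278.33203.

E[X] = C(30,5)·2^(1−C(5,2)) = 71253/256 ≈ 278.33203.


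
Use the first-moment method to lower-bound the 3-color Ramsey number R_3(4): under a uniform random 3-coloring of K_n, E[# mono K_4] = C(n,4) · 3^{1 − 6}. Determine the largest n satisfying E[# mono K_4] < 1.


We need C(n, 4) · 3^{1 − 6} < 1, i.e. C(n, 4) < 3^{6 − 1} = 243.
Check values of n near the boundary:
  n = 8: C(8, 4) = 70; 70 < 243? YES
  n = 9: C(9, 4) = 126; 126 < 243? YES
  n = 10: C(10, 4) = 210; 210 < 243? YES
  n = 11: C(11, 4) = 330; 330 < 243? NO
  n = 12: C(12, 4) = 495; 495 < 243? NO
The largest n with C(n, 4) < 243 is n = 10 (where E[X] = 70/81 ≈ 0.864). Hence R_3(4) > 10, i.e. R_3(4) ≥ 11.

Largest n = 10; hence R_3(4) > 10.


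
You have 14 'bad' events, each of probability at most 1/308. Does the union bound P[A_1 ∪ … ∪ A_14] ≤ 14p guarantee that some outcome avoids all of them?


Union bound: P[∪_{i=1}^{14} A_i] ≤ Σ_i P[A_i] ≤ 14·p = 14·(1/308) = 1/22.
Numerically: 1/22 ≈ 0.0455.
Is 1/22 < 1? YES.
Since P[∪ A_i] ≤ 1/22 < 1, the complement has P[∩ A_i^c] ≥ 1 − 1/22 = 21/22 > 0, so some outcome avoids every A_i.

14·p = 1/22 ≈ 0.0455; existence CERTIFIED by the union bound.


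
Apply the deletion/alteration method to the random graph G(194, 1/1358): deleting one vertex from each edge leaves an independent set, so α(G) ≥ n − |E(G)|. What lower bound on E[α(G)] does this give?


E[|E(G)|] = C(194, 2)·p = 18721 · (1/1358) = 193/14.
E[α(G)] ≥ n − E[|E(G)|] = 194 − 193/14 = 2523/14.
Numerically: ≈ 180.214286.
(This is only a lower bound; the true E[α(G)] may be larger.)

E[α(G)] ≥ 2523/14 ≈ 180.214286.


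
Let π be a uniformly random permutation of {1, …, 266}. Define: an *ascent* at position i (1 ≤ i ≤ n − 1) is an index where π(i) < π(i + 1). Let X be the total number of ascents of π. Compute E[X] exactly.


Write X = Σ X_I over i = 1, …, 265, with X_I the indicator of one ascent.
There are 265 indicators.
For each fixed i, the pair (π(i), π(i+1)) is a uniformly random ordered pair of distinct values from {1, …, 266}; by symmetry P[π(i) < π(i+1)] = 1/2.
By linearity: E[X] = 265 · (1/2) = (266 − 1) · (1/2) = 265/2 ≈ 132.50000.

E[X] = 265/2 = 132.50000.


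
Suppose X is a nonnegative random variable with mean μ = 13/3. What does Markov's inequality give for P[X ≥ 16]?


μ = E[X] = 13/3, a = 16.
Markov: P[X ≥ 16] ≤ μ/a = (13/3)/16 = 13/48.
Numerically: ≈ 0.2708.
(Since a = 16 > μ = 4.3333, the bound 13/48 is < 1 and informative.)

P[X ≥ 16] ≤ 13/48 ≈ 0.2708.


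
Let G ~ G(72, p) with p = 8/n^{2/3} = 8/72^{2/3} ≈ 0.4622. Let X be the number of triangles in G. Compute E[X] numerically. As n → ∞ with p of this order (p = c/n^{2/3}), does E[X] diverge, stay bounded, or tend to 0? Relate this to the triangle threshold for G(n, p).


Number of potential triangles: C(72, 3) = 59640.
Each occurs with probability p³ ≈ (0.4622)³ ≈ 9.876543e-02.
By linearity: E[X] = C(72, 3)·p³ ≈ 59640 · 9.876543e-02 ≈ 5890.3704.
Since α = 2/3 < 1, p = c/n^{2/3} ≫ 1/n is above the triangle threshold p ~ 1/n. Asymptotically E[X] ~ (c³/6)·n^{3(1−α)} = (8³/6)·n^{1} → ∞; triangles are abundant w.h.p.

E[X] ≈ 5890.3704; in regime p = Θ(1/n^{2/3}) E[X] diverges (above the triangle threshold p ~ 1/n).


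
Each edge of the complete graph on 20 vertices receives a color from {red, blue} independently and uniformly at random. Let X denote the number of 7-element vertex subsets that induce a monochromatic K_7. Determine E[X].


Let X = Σ_S X_S over the C(20, 7) = 77520 subsets S of size 7, where X_S = 1 if the K_7 on S is monochromatic.
For a fixed S, the K_7 on S has C(7, 2) = 21 edges. P[all 21 edges red] = (1/2)^21, and likewise for blue, so P[monochromatic] = 2·(1/2)^21 = 2^{1 − 21} = 1/1048576.
Summing: E[X] = C(20, 7) · 2^{1 − 21} = 77520 · 1/1048576 = 4845/65536.
Numerically: E[X] ≈ 0.074.

E[X] = C(20,7)·2^(1−C(7,2)) = 4845/65536 ≈ 0.074.


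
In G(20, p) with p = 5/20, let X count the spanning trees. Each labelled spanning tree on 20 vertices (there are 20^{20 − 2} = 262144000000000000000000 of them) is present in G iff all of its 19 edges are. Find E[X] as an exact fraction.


K_20 has 20^{20 − 2} = 262144000000000000000000 labelled spanning trees.
For each such spanning tree H, let X_H = 1 if all 19 edges of H are present in G. Then P[X_H = 1] = p^{19} = (1/4)^{19} = 1/274877906944.
Summing the indicators: E[X] = Σ_H E[X_H] = 262144000000000000000000 · p^{19} = 262144000000000000000000 · 1/274877906944 = 3814697265625/4.
Numerically: E[X] ≈ 9.53674e+11.

E[X] = 262144000000000000000000 · (1/4)^{19} = 3814697265625/4 ≈ 9.53674e+11.


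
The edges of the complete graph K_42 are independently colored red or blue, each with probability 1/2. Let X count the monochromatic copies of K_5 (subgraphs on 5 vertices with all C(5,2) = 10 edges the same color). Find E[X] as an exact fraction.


Let X = Σ_S X_S over the C(42, 5) = 850668 subsets S of size 5, where X_S = 1 if the K_5 on S is monochromatic.
For a fixed S, the K_5 on S has C(5, 2) = 10 edges. P[all 10 edges red] = (1/2)^10, and likewise for blue, so P[monochromatic] = 2·(1/2)^10 = 2^{1 − 10} = 1/512.
By linearity: E[X] = C(42, 5) · 2^{1 − 10} = 850668 · 1/512 = 212667/128.
Numerically: E[X] ≈ 1661.461.

E[X] = C(42,5)·2^(1−C(5,2)) = 212667/128 ≈ 1661.461.


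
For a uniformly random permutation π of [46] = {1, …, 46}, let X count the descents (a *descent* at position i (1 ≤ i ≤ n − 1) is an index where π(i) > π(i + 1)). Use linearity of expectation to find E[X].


Write X = Σ X_I over i = 1, …, 45, with X_I the indicator of one descent.
There are 45 indicators.
For each fixed i, the pair (π(i), π(i+1)) is a uniformly random ordered pair of distinct values from {1, …, 46}; by symmetry P[π(i) > π(i+1)] = 1/2.
By linearity: E[X] = 45 · (1/2) = (46 − 1) · (1/2) = 45/2 ≈ 22.5000.

E[X] = 45/2 = 22.5000.


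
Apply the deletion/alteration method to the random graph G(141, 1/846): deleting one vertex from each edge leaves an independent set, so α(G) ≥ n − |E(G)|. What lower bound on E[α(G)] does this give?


E[|E(G)|] = C(141, 2)·p = 9870 · (1/846) = 35/3.
E[α(G)] ≥ n − E[|E(G)|] = 141 − 35/3 = 388/3.
Numerically: ≈ 129.333333.
(This is only a lower bound; the true E[α(G)] may be larger.)

E[α(G)] ≥ 388/3 ≈ 129.333333.


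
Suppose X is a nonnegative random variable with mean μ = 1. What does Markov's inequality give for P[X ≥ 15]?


μ = E[X] = 1, a = 15.
Markov: P[X ≥ 15] ≤ μ/a = (1)/15 = 1/15.
Numerically: ≈ 0.067.
(Since a = 15 > μ = 1.000, the bound 1/15 is < 1 and informative.)

P[X ≥ 15] ≤ 1/15 ≈ 0.067.


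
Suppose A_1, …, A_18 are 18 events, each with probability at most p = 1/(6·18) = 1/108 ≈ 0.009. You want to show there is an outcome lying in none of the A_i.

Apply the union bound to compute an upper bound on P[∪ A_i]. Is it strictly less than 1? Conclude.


Union bound: P[∪_{i=1}^{18} A_i] ≤ Σ_i P[A_i] ≤ 18·p = 18·(1/108) = 1/6.
Numerically: 1/6 ≈ 0.167.
Is 1/6 < 1? YES.
Since P[∪ A_i] ≤ 1/6 < 1, the complement has P[∩ A_i^c] ≥ 1 − 1/6 = 5/6 > 0, so some outcome avoids every A_i.

18·p = 1/6 ≈ 0.167; existence CERTIFIED by the union bound.


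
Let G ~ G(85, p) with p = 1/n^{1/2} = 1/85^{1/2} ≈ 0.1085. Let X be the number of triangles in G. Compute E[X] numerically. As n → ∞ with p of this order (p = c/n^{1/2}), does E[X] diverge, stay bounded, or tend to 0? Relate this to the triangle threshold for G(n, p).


Number of potential triangles: C(85, 3) = 98770.
Each occurs with probability p³ ≈ (0.1085)³ ≈ 1.276062e-03.
By linearity: E[X] = C(85, 3)·p³ ≈ 98770 · 1.276062e-03 ≈ 126.0366.
Since α = 1/2 < 1, p = c/n^{1/2} ≫ 1/n is above the triangle threshold p ~ 1/n. Asymptotically E[X] ~ (c³/6)·n^{3(1−α)} = (1³/6)·n^{1.5} → ∞; triangles are abundant w.h.p.

E[X] ≈ 126.0366; in regime p = Θ(1/n^{1/2}) E[X] diverges (above the triangle threshold p ~ 1/n).


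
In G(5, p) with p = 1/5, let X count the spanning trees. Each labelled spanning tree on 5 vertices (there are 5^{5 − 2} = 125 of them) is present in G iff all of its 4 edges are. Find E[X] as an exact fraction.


K_5 has 5^{5 − 2} = 125 labelled spanning trees.
For each such spanning tree H, let X_H = 1 if all 4 edges of H are present in G. Then P[X_H = 1] = p^{4} = (1/5)^{4} = 1/625.
By linearity: E[X] = Σ_H E[X_H] = 125 · p^{4} = 125 · 1/625 = 1/5.
Numerically: E[X] ≈ 0.2.

E[X] = 125 · (1/5)^{4} = 1/5 ≈ 0.2.


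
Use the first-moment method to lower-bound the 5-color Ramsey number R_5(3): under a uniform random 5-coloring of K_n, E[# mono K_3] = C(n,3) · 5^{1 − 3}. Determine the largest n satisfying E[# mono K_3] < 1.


We need C(n, 3) · 5^{1 − 3} < 1, i.e. C(n, 3) < 5^{3 − 1} = 25.
Check values of n near the boundary:
  n = 4: C(4, 3) = 4; 4 < 25? YES
  n = 5: C(5, 3) = 10; 10 < 25? YES
  n = 6: C(6, 3) = 20; 20 < 25? YES
  n = 7: C(7, 3) = 35; 35 < 25? NO
The largest n with C(n, 3) < 25 is n = 6 (where E[X] = 4/5 ≈ 0.8000000). Hence R_5(3) > 6, i.e. R_5(3) ≥ 7.

Largest n = 6; hence R_5(3) > 6.


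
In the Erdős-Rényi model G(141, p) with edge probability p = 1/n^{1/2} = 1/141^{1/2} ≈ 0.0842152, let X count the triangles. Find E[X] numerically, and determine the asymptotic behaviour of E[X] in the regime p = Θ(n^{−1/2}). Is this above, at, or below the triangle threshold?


Number of potential triangles: C(141, 3) = 457310.
Each occurs with probability p³ ≈ (0.0842152)³ ≈ 5.97270866e-04.
By linearity: E[X] = C(141, 3)·p³ ≈ 457310 · 5.97270866e-04 ≈ 273.137940.
Since α = 1/2 < 1, p = c/n^{1/2} ≫ 1/n is above the triangle threshold p ~ 1/n. Asymptotically E[X] ~ (c³/6)·n^{3(1−α)} = (1³/6)·n^{1.5} → ∞; triangles are abundant w.h.p.

E[X] ≈ 273.137940; in regime p = Θ(1/n^{1/2}) E[X] diverges (above the triangle threshold p ~ 1/n).


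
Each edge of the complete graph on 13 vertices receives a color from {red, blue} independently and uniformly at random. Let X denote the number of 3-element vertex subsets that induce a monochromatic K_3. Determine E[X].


Let X = Σ_S X_S over the C(13, 3) = 286 subsets S of size 3, where X_S = 1 if the K_3 on S is monochromatic.
For a fixed S, the K_3 on S has C(3, 2) = 3 edges. P[all 3 edges red] = (1/2)^3, and likewise for blue, so P[monochromatic] = 2·(1/2)^3 = 2^{1 − 3} = 1/4.
By linearity of expectation: E[X] = C(13, 3) · 2^{1 − 3} = 286 · 1/4 = 143/2.
Numerically: E[X] ≈ 71.5000.

E[X] = C(13,3)·2^(1−C(3,2)) = 143/2 ≈ 71.5000.


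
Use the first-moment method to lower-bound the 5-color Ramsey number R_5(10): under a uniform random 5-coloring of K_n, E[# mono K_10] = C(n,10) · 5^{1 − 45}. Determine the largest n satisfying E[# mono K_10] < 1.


We need C(n, 10) · 5^{1 − 45} < 1, i.e. C(n, 10) < 5^{45 − 1} = 5684341886080801486968994140625.
Check values of n near the boundary:
  n = 5386: C(5386, 10) = 5613966214234562222231428510561; 5613966214234562222231428510561 < 5684341886080801486968994140625? YES
  n = 5387: C(5387, 10) = 5624406917627224603154306376491; 5624406917627224603154306376491 < 5684341886080801486968994140625? YES
  n = 5388: C(5388, 10) = 5634865093375880654852250419586; 5634865093375880654852250419586 < 5684341886080801486968994140625? YES
  n = 5389: C(5389, 10) = 5645340767466558997768874792926; 5645340767466558997768874792926 < 5684341886080801486968994140625? YES
  n = 5390: C(5390, 10) = 5655833965919099070255434039753; 5655833965919099070255434039753 < 5684341886080801486968994140625? YES
  n = 5391: C(5391, 10) = 5666344714787188828795213697883; 5666344714787188828795213697883 < 5684341886080801486968994140625? YES
  n = 5392: C(5392, 10) = 5676873040158402483252283957448; 5676873040158402483252283957448 < 5684341886080801486968994140625? YES
  n = 5393: C(5393, 10) = 5687418968154238267170642278008; 5687418968154238267170642278008 < 5684341886080801486968994140625? NO
  n = 5394: C(5394, 10) = 5697982524930156243149785372878; 5697982524930156243149785372878 < 5684341886080801486968994140625? NO
  n = 5395: C(5395, 10) = 5708563736675616143322765475706; 5708563736675616143322765475706 < 5684341886080801486968994140625? NO
The largest n with C(n, 10) < 5684341886080801486968994140625 is n = 5392 (where E[X] = 5676873040158402483252283957448/5684341886080801486968994140625 ≈ 0.9987). Hence R_5(10) > 5392, i.e. R_5(10) ≥ 5393.

Largest n = 5392; hence R_5(10) > 5392.


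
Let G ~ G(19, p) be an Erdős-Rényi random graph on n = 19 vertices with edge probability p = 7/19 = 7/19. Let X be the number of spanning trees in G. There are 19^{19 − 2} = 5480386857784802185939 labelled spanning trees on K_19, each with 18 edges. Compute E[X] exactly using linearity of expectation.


K_19 has 19^{19 − 2} = 5480386857784802185939 labelled spanning trees.
For each such spanning tree H, let X_H = 1 if all 18 edges of H are present in G. Then P[X_H = 1] = p^{18} = (7/19)^{18} = 1628413597910449/104127350297911241532841.
Summing the indicators: E[X] = Σ_H E[X_H] = 5480386857784802185939 · p^{18} = 5480386857784802185939 · 1628413597910449/104127350297911241532841 = 1628413597910449/19.
Numerically: E[X] ≈ 8.5706e+13.

E[X] = 5480386857784802185939 · (7/19)^{18} = 1628413597910449/19 ≈ 8.5706e+13.


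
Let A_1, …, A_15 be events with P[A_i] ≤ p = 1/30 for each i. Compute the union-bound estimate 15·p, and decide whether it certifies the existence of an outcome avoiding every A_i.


Union bound: P[∪_{i=1}^{15} A_i] ≤ Σ_i P[A_i] ≤ 15·p = 15·(1/30) = 1/2.
Numerically: 1/2 ≈ 0.5000.
Is 1/2 < 1? YES.
Since P[∪ A_i] ≤ 1/2 < 1, the complement has P[∩ A_i^c] ≥ 1 − 1/2 = 1/2 > 0, so some outcome avoids every A_i.

15·p = 1/2 ≈ 0.5000; existence CERTIFIED by the union bound.


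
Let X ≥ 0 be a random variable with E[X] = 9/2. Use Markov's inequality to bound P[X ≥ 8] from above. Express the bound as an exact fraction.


μ = E[X] = 9/2, a = 8.
Markov: P[X ≥ 8] ≤ μ/a = (9/2)/8 = 9/16.
Numerically: ≈ 0.56250.
(Since a = 8 > μ = 4.50000, the bound 9/16 is < 1 and informative.)

P[X ≥ 8] ≤ 9/16 ≈ 0.56250.


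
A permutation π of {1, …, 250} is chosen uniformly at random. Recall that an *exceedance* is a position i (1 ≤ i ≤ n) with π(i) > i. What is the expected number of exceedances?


Write X = Σ_{i=1}^{250} X_i, where X_i = 1_{π(i) > i}.
For each fixed i, π(i) is uniform over {1, …, 250} (marginal of a uniform permutation), so P[π(i) > i] = (n − i)/n. Summing: Σ_{i=1}^{250} (n − i)/n = (0 + 1 + … + 249)/250 = 250(250 − 1)/(2·250) = (250 − 1)/2.
Hence E[X] = Σ_{i=1}^{250} (250 − i)/250 = 249/2 ≈ 124.5000.

E[X] = 249/2 = 124.5000.


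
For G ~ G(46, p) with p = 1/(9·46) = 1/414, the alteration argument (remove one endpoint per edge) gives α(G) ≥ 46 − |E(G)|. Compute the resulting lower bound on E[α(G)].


E[|E(G)|] = C(46, 2)·p = 1035 · (1/414) = 5/2.
E[α(G)] ≥ n − E[|E(G)|] = 46 − 5/2 = 87/2.
Numerically: ≈ 43.500.
(This is only a lower bound; the true E[α(G)] may be larger.)

E[α(G)] ≥ 87/2 ≈ 43.500.


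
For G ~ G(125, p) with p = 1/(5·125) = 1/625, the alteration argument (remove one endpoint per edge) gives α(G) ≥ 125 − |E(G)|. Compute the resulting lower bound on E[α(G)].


E[|E(G)|] = C(125, 2)·p = 7750 · (1/625) = 62/5.
E[α(G)] ≥ n − E[|E(G)|] = 125 − 62/5 = 563/5.
Numerically: ≈ 112.60000.
(This is only a lower bound; the true E[α(G)] may be larger.)

E[α(G)] ≥ 563/5 ≈ 112.60000.


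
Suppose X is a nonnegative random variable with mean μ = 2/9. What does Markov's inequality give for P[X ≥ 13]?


μ = E[X] = 2/9, a = 13.
Markov: P[X ≥ 13] ≤ μ/a = (2/9)/13 = 2/117.
Numerically: ≈ 0.0171.
(Since a = 13 > μ = 0.2222, the bound 2/117 is < 1 and informative.)

P[X ≥ 13] ≤ 2/117 ≈ 0.0171.


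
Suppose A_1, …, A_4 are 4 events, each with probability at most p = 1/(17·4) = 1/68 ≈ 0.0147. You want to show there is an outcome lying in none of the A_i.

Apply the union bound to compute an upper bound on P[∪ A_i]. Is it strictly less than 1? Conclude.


Union bound: P[∪_{i=1}^{4} A_i] ≤ Σ_i P[A_i] ≤ 4·p = 4·(1/68) = 1/17.
Numerically: 1/17 ≈ 0.0588.
Is 1/17 < 1? YES.
Since P[∪ A_i] ≤ 1/17 < 1, the complement has P[∩ A_i^c] ≥ 1 − 1/17 = 16/17 > 0, so some outcome avoids every A_i.

4·p = 1/17 ≈ 0.0588; existence CERTIFIED by the union bound.


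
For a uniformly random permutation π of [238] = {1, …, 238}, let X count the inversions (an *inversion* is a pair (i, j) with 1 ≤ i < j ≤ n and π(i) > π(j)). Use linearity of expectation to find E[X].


Write X = Σ X_I over the C(238, 2) = 28203 pairs i < j, with X_I the indicator of one inversion.
There are 28203 indicators.
For each fixed pair i < j, the values π(i) and π(j) are two distinct elements of {1, …, 238} in uniformly random order; by symmetry P[π(i) > π(j)] = 1/2.
By linearity: E[X] = 28203 · (1/2) = C(238, 2) · (1/2) = 28203/2 = 28203/2 ≈ 14101.500.

E[X] = 28203/2 = 14101.500.


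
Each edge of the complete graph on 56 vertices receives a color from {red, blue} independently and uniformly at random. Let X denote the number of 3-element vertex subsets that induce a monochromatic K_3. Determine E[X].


Let X = Σ_S X_S over the C(56, 3) = 27720 subsets S of size 3, where X_S = 1 if the K_3 on S is monochromatic.
For a fixed S, the K_3 on S has C(3, 2) = 3 edges. P[all 3 edges red] = (1/2)^3, and likewise for blue, so P[monochromatic] = 2·(1/2)^3 = 2^{1 − 3} = 1/4.
Summing: E[X] = C(56, 3) · 2^{1 − 3} = 27720 · 1/4 = 6930.
Numerically: E[X] ≈ 6930.0000.

E[X] = C(56,3)·2^(1−C(3,2)) = 6930 ≈ 6930.0000.


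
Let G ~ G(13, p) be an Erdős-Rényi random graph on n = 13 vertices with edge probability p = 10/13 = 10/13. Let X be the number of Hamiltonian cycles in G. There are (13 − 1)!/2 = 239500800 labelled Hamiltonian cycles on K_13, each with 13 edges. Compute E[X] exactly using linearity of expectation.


K_13 has (13 − 1)!/2 = 239500800 labelled Hamiltonian cycles.
For each such Hamiltonian cycle H, let X_H = 1 if all 13 edges of H are present in G. Then P[X_H = 1] = p^{13} = (10/13)^{13} = 10000000000000/302875106592253.
By linearity of expectation: E[X] = Σ_H E[X_H] = 239500800 · p^{13} = 239500800 · 10000000000000/302875106592253 = 2395008000000000000000/302875106592253.
Numerically: E[X] ≈ 7.9076e+06.

E[X] = 239500800 · (10/13)^{13} = 2395008000000000000000/302875106592253 ≈ 7.9076e+06.


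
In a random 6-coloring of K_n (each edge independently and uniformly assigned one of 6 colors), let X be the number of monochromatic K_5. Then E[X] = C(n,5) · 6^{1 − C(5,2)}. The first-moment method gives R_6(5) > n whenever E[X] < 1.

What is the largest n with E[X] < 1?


We need C(n, 5) · 6^{1 − 10} < 1, i.e. C(n, 5) < 6^{10 − 1} = 10077696.
Check values of n near the boundary:
  n = 66: C(66, 5) = 8936928; 8936928 < 10077696? YES
  n = 67: C(67, 5) = 9657648; 9657648 < 10077696? YES
  n = 68: C(68, 5) = 10424128; 10424128 < 10077696? NO
  n = 69: C(69, 5) = 11238513; 11238513 < 10077696? NO
  n = 70: C(70, 5) = 12103014; 12103014 < 10077696? NO
The largest n with C(n, 5) < 10077696 is n = 67 (where E[X] = 67067/69984 ≈ 0.95832). Hence R_6(5) > 67, i.e. R_6(5) ≥ 68.

Largest n = 67; hence R_6(5) > 67.


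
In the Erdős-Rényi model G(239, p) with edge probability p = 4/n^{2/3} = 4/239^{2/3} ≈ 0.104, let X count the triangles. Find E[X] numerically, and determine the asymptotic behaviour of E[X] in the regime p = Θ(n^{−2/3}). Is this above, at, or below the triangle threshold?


Number of potential triangles: C(239, 3) = 2246839.
Each occurs with probability p³ ≈ (0.104)³ ≈ 1.12043e-03.
By linearity: E[X] = C(239, 3)·p³ ≈ 2246839 · 1.12043e-03 ≈ 2517.423.
Since α = 2/3 < 1, p = c/n^{2/3} ≫ 1/n is above the triangle threshold p ~ 1/n. Asymptotically E[X] ~ (c³/6)·n^{3(1−α)} = (4³/6)·n^{1} → ∞; triangles are abundant w.h.p.

E[X] ≈ 2517.423; in regime p = Θ(1/n^{2/3}) E[X] diverges (above the triangle threshold p ~ 1/n).


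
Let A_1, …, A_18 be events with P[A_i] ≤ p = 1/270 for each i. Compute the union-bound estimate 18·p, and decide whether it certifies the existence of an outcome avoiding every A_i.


Union bound: P[∪_{i=1}^{18} A_i] ≤ Σ_i P[A_i] ≤ 18·p = 18·(1/270) = 1/15.
Numerically: 1/15 ≈ 0.067.
Is 1/15 < 1? YES.
Since P[∪ A_i] ≤ 1/15 < 1, the complement has P[∩ A_i^c] ≥ 1 − 1/15 = 14/15 > 0, so some outcome avoids every A_i.

18·p = 1/15 ≈ 0.067; existence CERTIFIED by the union bound.


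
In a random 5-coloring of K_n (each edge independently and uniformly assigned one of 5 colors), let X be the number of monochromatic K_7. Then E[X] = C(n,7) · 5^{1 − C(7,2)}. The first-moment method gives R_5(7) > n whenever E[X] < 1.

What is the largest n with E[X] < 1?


We need C(n, 7) · 5^{1 − 21} < 1, i.e. C(n, 7) < 5^{21 − 1} = 95367431640625.
Check values of n near the boundary:
  n = 336: C(336, 7) = 90079147136880; 90079147136880 < 95367431640625? YES
  n = 337: C(337, 7) = 91989916924632; 91989916924632 < 95367431640625? YES
  n = 338: C(338, 7) = 93935323022736; 93935323022736 < 95367431640625? YES
  n = 339: C(339, 7) = 95915887062372; 95915887062372 < 95367431640625? NO
The largest n with C(n, 7) < 95367431640625 is n = 338 (where E[X] = 93935323022736/95367431640625 ≈ 0.9850). Hence R_5(7) > 338, i.e. R_5(7) ≥ 339.

Largest n = 338; hence R_5(7) > 338.


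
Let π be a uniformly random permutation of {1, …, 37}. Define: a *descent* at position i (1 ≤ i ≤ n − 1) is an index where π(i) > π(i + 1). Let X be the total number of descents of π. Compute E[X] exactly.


Write X = Σ X_I over i = 1, …, 36, with X_I the indicator of one descent.
There are 36 indicators.
For each fixed i, the pair (π(i), π(i+1)) is a uniformly random ordered pair of distinct values from {1, …, 37}; by symmetry P[π(i) > π(i+1)] = 1/2.
By linearity: E[X] = 36 · (1/2) = (37 − 1) · (1/2) = 18 ≈ 18.0000.

E[X] = 18 = 18.0000.


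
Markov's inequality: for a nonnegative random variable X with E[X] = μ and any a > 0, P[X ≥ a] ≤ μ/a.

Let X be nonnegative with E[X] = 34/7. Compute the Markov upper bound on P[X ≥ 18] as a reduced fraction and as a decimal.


μ = E[X] = 34/7, a = 18.
Markov: P[X ≥ 18] ≤ μ/a = (34/7)/18 = 17/63.
Numerically: ≈ 0.269841.
(Since a = 18 > μ = 4.857143, the bound 17/63 is < 1 and informative.)

P[X ≥ 18] ≤ 17/63 ≈ 0.269841.


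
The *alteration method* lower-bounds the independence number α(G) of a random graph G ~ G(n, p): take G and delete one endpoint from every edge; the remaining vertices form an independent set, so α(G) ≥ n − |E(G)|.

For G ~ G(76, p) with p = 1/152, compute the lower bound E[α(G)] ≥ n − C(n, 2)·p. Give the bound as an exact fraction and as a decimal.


E[|E(G)|] = C(76, 2)·p = 2850 · (1/152) = 75/4.
E[α(G)] ≥ n − E[|E(G)|] = 76 − 75/4 = 229/4.
Numerically: ≈ 57.250000.
(This is only a lower bound; the true E[α(G)] may be larger.)

E[α(G)] ≥ 229/4 ≈ 57.250000.


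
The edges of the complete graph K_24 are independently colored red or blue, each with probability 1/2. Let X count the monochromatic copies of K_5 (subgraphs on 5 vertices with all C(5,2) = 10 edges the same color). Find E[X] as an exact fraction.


Let X = Σ_S X_S over the C(24, 5) = 42504 subsets S of size 5, where X_S = 1 if the K_5 on S is monochromatic.
For a fixed S, the K_5 on S has C(5, 2) = 10 edges. P[all 10 edges red] = (1/2)^10, and likewise for blue, so P[monochromatic] = 2·(1/2)^10 = 2^{1 − 10} = 1/512.
Summing: E[X] = C(24, 5) · 2^{1 − 10} = 42504 · 1/512 = 5313/64.
Numerically: E[X] ≈ 83.01562.

E[X] = C(24,5)·2^(1−C(5,2)) = 5313/64 ≈ 83.01562.


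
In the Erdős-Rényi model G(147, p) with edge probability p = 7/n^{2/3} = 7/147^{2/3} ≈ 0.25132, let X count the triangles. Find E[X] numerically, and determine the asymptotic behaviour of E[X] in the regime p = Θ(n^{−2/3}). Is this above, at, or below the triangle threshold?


Number of potential triangles: C(147, 3) = 518665.
Each occurs with probability p³ ≈ (0.25132)³ ≈ 1.5873016e-02.
By linearity: E[X] = C(147, 3)·p³ ≈ 518665 · 1.5873016e-02 ≈ 8232.77778.
Since α = 2/3 < 1, p = c/n^{2/3} ≫ 1/n is above the triangle threshold p ~ 1/n. Asymptotically E[X] ~ (c³/6)·n^{3(1−α)} = (7³/6)·n^{1} → ∞; triangles are abundant w.h.p.

E[X] ≈ 8232.77778; in regime p = Θ(1/n^{2/3}) E[X] diverges (above the triangle threshold p ~ 1/n).


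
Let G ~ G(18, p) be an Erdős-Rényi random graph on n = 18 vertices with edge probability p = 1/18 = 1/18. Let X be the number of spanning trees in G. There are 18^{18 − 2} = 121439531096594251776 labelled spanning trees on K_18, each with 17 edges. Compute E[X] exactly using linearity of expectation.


K_18 has 18^{18 − 2} = 121439531096594251776 labelled spanning trees.
For each such spanning tree H, let X_H = 1 if all 17 edges of H are present in G. Then P[X_H = 1] = p^{17} = (1/18)^{17} = 1/2185911559738696531968.
Summing the indicators: E[X] = Σ_H E[X_H] = 121439531096594251776 · p^{17} = 121439531096594251776 · 1/2185911559738696531968 = 1/18.
Numerically: E[X] ≈ 0.0555556.

E[X] = 121439531096594251776 · (1/18)^{17} = 1/18 ≈ 0.0555556.


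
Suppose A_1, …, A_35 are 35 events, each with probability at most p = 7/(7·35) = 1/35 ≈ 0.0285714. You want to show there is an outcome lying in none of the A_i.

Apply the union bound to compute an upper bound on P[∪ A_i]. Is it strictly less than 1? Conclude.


Union bound: P[∪_{i=1}^{35} A_i] ≤ Σ_i P[A_i] ≤ 35·p = 35·(1/35) = 1.
Numerically: 1 ≈ 1.0000000.
Is 1 < 1? NO.
Since the bound 1 is ≥ 1, the union bound is uninformative here; it does NOT by itself certify existence.

35·p = 1 ≈ 1.0000000; existence NOT certified by the union bound.


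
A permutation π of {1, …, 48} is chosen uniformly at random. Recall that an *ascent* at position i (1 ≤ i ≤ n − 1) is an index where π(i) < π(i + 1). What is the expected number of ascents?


Write X = Σ X_I over i = 1, …, 47, with X_I the indicator of one ascent.
There are 47 indicators.
For each fixed i, the pair (π(i), π(i+1)) is a uniformly random ordered pair of distinct values from {1, …, 48}; by symmetry P[π(i) < π(i+1)] = 1/2.
By linearity: E[X] = 47 · (1/2) = (48 − 1) · (1/2) = 47/2 ≈ 23.5000.

E[X] = 47/2 = 23.5000.


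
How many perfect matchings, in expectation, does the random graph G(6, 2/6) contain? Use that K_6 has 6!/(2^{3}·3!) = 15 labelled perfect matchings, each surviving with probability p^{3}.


K_6 has 6!/(2^{3}·3!) = 15 labelled perfect matchings.
For each such perfect matching H, let X_H = 1 if all 3 edges of H are present in G. Then P[X_H = 1] = p^{3} = (1/3)^{3} = 1/27.
By linearity: E[X] = Σ_H E[X_H] = 15 · p^{3} = 15 · 1/27 = 5/9.
Numerically: E[X] ≈ 0.555556.

E[X] = 15 · (1/3)^{3} = 5/9 ≈ 0.555556.


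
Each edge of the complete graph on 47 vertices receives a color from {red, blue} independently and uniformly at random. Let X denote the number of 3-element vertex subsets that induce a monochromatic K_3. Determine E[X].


Let X = Σ_S X_S over the C(47, 3) = 16215 subsets S of size 3, where X_S = 1 if the K_3 on S is monochromatic.
For a fixed S, the K_3 on S has C(3, 2) = 3 edges. P[all 3 edges red] = (1/2)^3, and likewise for blue, so P[monochromatic] = 2·(1/2)^3 = 2^{1 − 3} = 1/4.
Summing: E[X] = C(47, 3) · 2^{1 − 3} = 16215 · 1/4 = 16215/4.
Numerically: E[X] ≈ 4053.750000.

E[X] = C(47,3)·2^(1−C(3,2)) = 16215/4 ≈ 4053.750000.


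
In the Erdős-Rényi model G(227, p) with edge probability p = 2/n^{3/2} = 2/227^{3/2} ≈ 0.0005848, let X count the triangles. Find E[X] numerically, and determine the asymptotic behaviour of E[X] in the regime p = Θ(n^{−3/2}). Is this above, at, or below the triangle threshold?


Number of potential triangles: C(227, 3) = 1923825.
Each occurs with probability p³ ≈ (0.0005848)³ ≈ 1.999740e-10.
By linearity: E[X] = C(227, 3)·p³ ≈ 1923825 · 1.999740e-10 ≈ 0.0004.
Since α = 3/2 > 1, p = c/n^{3/2} = o(1/n) is below the triangle threshold p ~ 1/n. Asymptotically E[X] ~ (c³/6)·n^{3(1−α)} = (2³/6)·n^{-1.5} → 0, so by Markov's inequality G has no triangles w.h.p.

E[X] ≈ 0.0004; in regime p = Θ(1/n^{3/2}) E[X] tends to 0 (below the triangle threshold p ~ 1/n).


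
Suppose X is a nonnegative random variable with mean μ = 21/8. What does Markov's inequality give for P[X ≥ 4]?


μ = E[X] = 21/8, a = 4.
Markov: P[X ≥ 4] ≤ μ/a = (21/8)/4 = 21/32.
Numerically: ≈ 0.656250.
(Since a = 4 > μ = 2.625000, the bound 21/32 is < 1 and informative.)

P[X ≥ 4] ≤ 21/32 ≈ 0.656250.


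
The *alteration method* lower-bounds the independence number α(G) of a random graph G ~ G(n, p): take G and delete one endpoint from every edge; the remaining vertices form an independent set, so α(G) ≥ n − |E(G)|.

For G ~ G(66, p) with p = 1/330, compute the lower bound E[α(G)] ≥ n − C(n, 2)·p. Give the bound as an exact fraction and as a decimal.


E[|E(G)|] = C(66, 2)·p = 2145 · (1/330) = 13/2.
E[α(G)] ≥ n − E[|E(G)|] = 66 − 13/2 = 119/2.
Numerically: ≈ 59.5000.
(This is only a lower bound; the true E[α(G)] may be larger.)

E[α(G)] ≥ 119/2 ≈ 59.5000.


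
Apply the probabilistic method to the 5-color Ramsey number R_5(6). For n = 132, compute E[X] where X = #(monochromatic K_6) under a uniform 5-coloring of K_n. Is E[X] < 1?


E[X] = C(132, 6) · 5^{1 − 15} = 6547258432 · 5^{−14} = 6547258432/6103515625.
As a reduced fraction: E[X] = 6547258432/6103515625 ≈ 1.07270.
Is E[X] < 1? NO.
Since E[X] ≥ 1, the first-moment bound is inconclusive at n = 132; it does NOT by itself certify R_5(6) > 132.

E[X] = 6547258432/6103515625 ≈ 1.07270; E[X] ≥ 1; first-moment method inconclusive here.


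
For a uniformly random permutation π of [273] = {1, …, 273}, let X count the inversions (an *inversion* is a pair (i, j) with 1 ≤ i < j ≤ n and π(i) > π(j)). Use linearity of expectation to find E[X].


Write X = Σ X_I over the C(273, 2) = 37128 pairs i < j, with X_I the indicator of one inversion.
There are 37128 indicators.
For each fixed pair i < j, the values π(i) and π(j) are two distinct elements of {1, …, 273} in uniformly random order; by symmetry P[π(i) > π(j)] = 1/2.
By linearity: E[X] = 37128 · (1/2) = C(273, 2) · (1/2) = 37128/2 = 18564 ≈ 18564.000000.

E[X] = 18564 = 18564.000000.


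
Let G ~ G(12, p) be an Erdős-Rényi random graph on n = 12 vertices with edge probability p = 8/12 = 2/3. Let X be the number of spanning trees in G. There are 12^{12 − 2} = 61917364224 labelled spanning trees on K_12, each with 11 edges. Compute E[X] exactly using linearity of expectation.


K_12 has 12^{12 − 2} = 61917364224 labelled spanning trees.
For each such spanning tree H, let X_H = 1 if all 11 edges of H are present in G. Then P[X_H = 1] = p^{11} = (2/3)^{11} = 2048/177147.
By linearity of expectation: E[X] = Σ_H E[X_H] = 61917364224 · p^{11} = 61917364224 · 2048/177147 = 2147483648/3.
Numerically: E[X] ≈ 7.16e+08.

E[X] = 61917364224 · (2/3)^{11} = 2147483648/3 ≈ 7.16e+08.


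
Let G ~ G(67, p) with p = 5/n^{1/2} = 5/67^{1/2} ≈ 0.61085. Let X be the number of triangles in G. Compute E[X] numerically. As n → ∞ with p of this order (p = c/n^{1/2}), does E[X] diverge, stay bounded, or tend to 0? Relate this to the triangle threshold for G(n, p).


Number of potential triangles: C(67, 3) = 47905.
Each occurs with probability p³ ≈ (0.61085)³ ≈ 2.2792807e-01.
By linearity: E[X] = C(67, 3)·p³ ≈ 47905 · 2.2792807e-01 ≈ 10918.89409.
Since α = 1/2 < 1, p = c/n^{1/2} ≫ 1/n is above the triangle threshold p ~ 1/n. Asymptotically E[X] ~ (c³/6)·n^{3(1−α)} = (5³/6)·n^{1.5} → ∞; triangles are abundant w.h.p.

E[X] ≈ 10918.89409; in regime p = Θ(1/n^{1/2}) E[X] diverges (above the triangle threshold p ~ 1/n).


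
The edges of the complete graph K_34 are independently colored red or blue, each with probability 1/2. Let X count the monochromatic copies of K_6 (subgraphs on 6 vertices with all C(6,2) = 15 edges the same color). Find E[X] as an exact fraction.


Let X = Σ_S X_S over the C(34, 6) = 1344904 subsets S of size 6, where X_S = 1 if the K_6 on S is monochromatic.
For a fixed S, the K_6 on S has C(6, 2) = 15 edges. P[all 15 edges red] = (1/2)^15, and likewise for blue, so P[monochromatic] = 2·(1/2)^15 = 2^{1 − 15} = 1/16384.
By linearity of expectation: E[X] = C(34, 6) · 2^{1 − 15} = 1344904 · 1/16384 = 168113/2048.
Numerically: E[X] ≈ 82.08643.

E[X] = C(34,6)·2^(1−C(6,2)) = 168113/2048 ≈ 82.08643.


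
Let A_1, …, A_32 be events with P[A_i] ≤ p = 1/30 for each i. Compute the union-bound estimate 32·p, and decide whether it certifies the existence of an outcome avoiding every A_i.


Union bound: P[∪_{i=1}^{32} A_i] ≤ Σ_i P[A_i] ≤ 32·p = 32·(1/30) = 16/15.
Numerically: 16/15 ≈ 1.06667.
Is 16/15 < 1? NO.
Since the bound 16/15 is ≥ 1, the union bound is uninformative here; it does NOT by itself certify existence.

32·p = 16/15 ≈ 1.06667; existence NOT certified by the union bound.


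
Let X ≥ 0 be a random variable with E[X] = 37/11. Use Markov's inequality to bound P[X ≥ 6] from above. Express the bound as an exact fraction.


μ = E[X] = 37/11, a = 6.
Markov: P[X ≥ 6] ≤ μ/a = (37/11)/6 = 37/66.
Numerically: ≈ 0.560606.
(Since a = 6 > μ = 3.363636, the bound 37/66 is < 1 and informative.)

P[X ≥ 6] ≤ 37/66 ≈ 0.560606.


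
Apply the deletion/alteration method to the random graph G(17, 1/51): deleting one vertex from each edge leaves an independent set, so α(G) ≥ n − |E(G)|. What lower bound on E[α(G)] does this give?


E[|E(G)|] = C(17, 2)·p = 136 · (1/51) = 8/3.
E[α(G)] ≥ n − E[|E(G)|] = 17 − 8/3 = 43/3.
Numerically: ≈ 14.333.
(This is only a lower bound; the true E[α(G)] may be larger.)

E[α(G)] ≥ 43/3 ≈ 14.333.


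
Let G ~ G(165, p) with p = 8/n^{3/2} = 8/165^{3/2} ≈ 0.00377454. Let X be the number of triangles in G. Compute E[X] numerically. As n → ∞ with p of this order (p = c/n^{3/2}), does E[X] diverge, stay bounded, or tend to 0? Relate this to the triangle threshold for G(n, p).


Number of potential triangles: C(165, 3) = 735130.
Each occurs with probability p³ ≈ (0.00377454)³ ≈ 5.37764602e-08.
By linearity: E[X] = C(165, 3)·p³ ≈ 735130 · 5.37764602e-08 ≈ 0.039533.
Since α = 3/2 > 1, p = c/n^{3/2} = o(1/n) is below the triangle threshold p ~ 1/n. Asymptotically E[X] ~ (c³/6)·n^{3(1−α)} = (8³/6)·n^{-1.5} → 0, so by Markov's inequality G has no triangles w.h.p.

E[X] ≈ 0.039533; in regime p = Θ(1/n^{3/2}) E[X] tends to 0 (below the triangle threshold p ~ 1/n).


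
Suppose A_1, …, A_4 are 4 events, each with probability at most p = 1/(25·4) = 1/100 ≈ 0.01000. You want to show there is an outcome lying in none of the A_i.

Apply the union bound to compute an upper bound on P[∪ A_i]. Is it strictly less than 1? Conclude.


Union bound: P[∪_{i=1}^{4} A_i] ≤ Σ_i P[A_i] ≤ 4·p = 4·(1/100) = 1/25.
Numerically: 1/25 ≈ 0.04000.
Is 1/25 < 1? YES.
Since P[∪ A_i] ≤ 1/25 < 1, the complement has P[∩ A_i^c] ≥ 1 − 1/25 = 24/25 > 0, so some outcome avoids every A_i.

4·p = 1/25 ≈ 0.04000; existence CERTIFIED by the union bound.


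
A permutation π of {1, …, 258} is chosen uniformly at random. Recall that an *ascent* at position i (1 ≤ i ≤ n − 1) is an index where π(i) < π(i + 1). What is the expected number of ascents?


Write X = Σ X_I over i = 1, …, 257, with X_I the indicator of one ascent.
There are 257 indicators.
For each fixed i, the pair (π(i), π(i+1)) is a uniformly random ordered pair of distinct values from {1, …, 258}; by symmetry P[π(i) < π(i+1)] = 1/2.
By linearity: E[X] = 257 · (1/2) = (258 − 1) · (1/2) = 257/2 ≈ 128.500.

E[X] = 257/2 = 128.500.


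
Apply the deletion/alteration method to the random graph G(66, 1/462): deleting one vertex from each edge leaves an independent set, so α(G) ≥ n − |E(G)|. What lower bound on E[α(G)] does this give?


E[|E(G)|] = C(66, 2)·p = 2145 · (1/462) = 65/14.
E[α(G)] ≥ n − E[|E(G)|] = 66 − 65/14 = 859/14.
Numerically: ≈ 61.357.
(This is only a lower bound; the true E[α(G)] may be larger.)

E[α(G)] ≥ 859/14 ≈ 61.357.


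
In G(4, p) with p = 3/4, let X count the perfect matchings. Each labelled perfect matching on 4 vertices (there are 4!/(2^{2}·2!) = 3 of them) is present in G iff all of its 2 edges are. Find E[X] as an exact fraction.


K_4 has 4!/(2^{2}·2!) = 3 labelled perfect matchings.
For each such perfect matching H, let X_H = 1 if all 2 edges of H are present in G. Then P[X_H = 1] = p^{2} = (3/4)^{2} = 9/16.
By linearity: E[X] = Σ_H E[X_H] = 3 · p^{2} = 3 · 9/16 = 27/16.
Numerically: E[X] ≈ 1.6875.

E[X] = 3 · (3/4)^{2} = 27/16 ≈ 1.6875.
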